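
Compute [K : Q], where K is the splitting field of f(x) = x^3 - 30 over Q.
[K : Q] = 6

The roots of x^3 - 30 are ∛30, ω∛30, ω^2∛30 where ω = e^(2πi/3) is a primitive cube root of unity, so K = Q(∛30, ω). Now [Q(∛30):Q] = 3 (since 30 is not a perfect cube, x^3 - 30 is irreducible) and [Q(ω):Q] = 2. Both 2 and 3 divide [K:Q], and [K:Q] ≤ 3·2 = 6, so [K:Q] = 6. (Equivalently: Q(∛30) ⊂ R but ω ∉ R, so [K : Q(∛30)] = 2.)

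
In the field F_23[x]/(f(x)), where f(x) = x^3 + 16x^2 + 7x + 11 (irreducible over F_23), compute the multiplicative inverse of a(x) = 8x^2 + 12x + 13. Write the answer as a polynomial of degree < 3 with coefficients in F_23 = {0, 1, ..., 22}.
a(x)^(-1) ≡ 12x^2 + 16x + 8 (mod f(x))

Since f is irreducible over F_23, F_23[x]/(f) is a field and a(x) ≠ 0 has an inverse. Apply the extended Euclidean algorithm to f(x) and a(x) in F_23[x]: f(x) = (3x + 9)·a(x) + (21x + 9);  a(x) = (19x + 22)·(21x + 9) + (22). The last nonzero remainder is the constant 22 = gcd(f, a) in F_23. Back-substituting through the division chain expresses 22 = s(x)·a(x) + t(x)·f(x) with s(x) ≡ 11x^2 + 7x + 15 (mod f), so (11x^2 + 7x + 15)·a(x) ≡ 22 (mod f). Multiplying by 22^(-1) ≡ 22 in F_23 gives a(x)^(-1) ≡ 22·(11x^2 + 7x + 15) ≡ 12x^2 + 16x + 8 (mod f). Check: (8x^2 + 12x + 13)·(12x^2 + 16x + 8) = 4x^4 + 19x^3 + 21x^2 + 5x + 12 ≡ 1 (mod x^3 + 16x^2 + 7x + 11).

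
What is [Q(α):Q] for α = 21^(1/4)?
[Q(α):Q] = 4

α is a root of x^4 - 21. By Eisenstein's criterion at the prime p = 3 (which divides the constant term 21 but p^2 = 9 does not, since 21 is squarefree), x^4 - 21 is irreducible over Q. Hence [Q(α):Q] = 4.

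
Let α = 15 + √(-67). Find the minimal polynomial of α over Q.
m_α(x) = x^2 - 30x + 292

From α - 15 = √(-67), squaring gives (α - 15)^2 = -67, i.e. α^2 - 30α + 225 = -67, so α^2 - 30α + 292 = 0. The discriminant of x^2 - 30x + 292 is (-30)^2 - 4·(292) = 900 - 1168 = -268, and 4·(-67) is not a perfect square in Q since -67 is squarefree and ≠ 1. Hence x^2 - 30x + 292 is irreducible over Q and is the minimal polynomial of α.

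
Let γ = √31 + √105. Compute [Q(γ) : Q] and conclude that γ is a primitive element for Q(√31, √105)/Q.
[Q(γ) : Q] = 4 (equivalently, Q(γ) = Q(√31, √105))

Obviously Q(γ) ⊆ Q(√31, √105), and [Q(√31, √105):Q] = 4 (since 31, 105 are distinct squarefree integers > 1 with 3255 not a perfect square). To show equality we compute the minimal polynomial of γ. From γ = √31 + √105: γ^2 = 31 + 2√(3255) + 105 = 136 + 2√(3255), so γ^2 - 136 = 2√(3255); squaring, (γ^2 - 136)^2 = 4·3255, i.e. γ^4 - 272γ^2 + 18496 - 13020 = 0, i.e. γ^4 - 272γ^2 + 5476 = 0. So γ is a root of x^4 - 272x^2 + 5476. This polynomial is irreducible over Q: it has no rational root (each ±√31 ± √105 is irrational), and any factorization into two quadratics over Q would force √(3255) ∈ Q (pairing opposite roots) or √31, √105 ∈ Q (other pairings), all impossible. Hence [Q(γ):Q] = 4 = [Q(√31, √105):Q], so Q(γ) = Q(√31, √105).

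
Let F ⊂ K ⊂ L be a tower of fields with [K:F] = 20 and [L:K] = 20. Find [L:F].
[L:F] = 400

The tower law says that for any tower of field extensions F ⊂ K ⊂ L with finite degrees, [L:F] = [L:K] · [K:F]. Here this gives [L:F] = 20 · 20 = 400.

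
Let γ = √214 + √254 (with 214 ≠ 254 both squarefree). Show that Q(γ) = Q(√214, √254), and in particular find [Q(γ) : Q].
[Q(γ) : Q] = 4 (equivalently, Q(γ) = Q(√214, √254))

Obviously Q(γ) ⊆ Q(√214, √254), and [Q(√214, √254):Q] = 4 (since 214, 254 are distinct squarefree integers > 1 with 54356 not a perfect square). To show equality we compute the minimal polynomial of γ. From γ = √214 + √254: γ^2 = 214 + 2√(54356) + 254 = 468 + 2√(54356), so γ^2 - 468 = 2√(54356); squaring, (γ^2 - 468)^2 = 4·54356, i.e. γ^4 - 936γ^2 + 219024 - 217424 = 0, i.e. γ^4 - 936γ^2 + 1600 = 0. So γ is a root of x^4 - 936x^2 + 1600. This polynomial is irreducible over Q: it has no rational root (each ±√214 ± √254 is irrational), and any factorization into two quadratics over Q would force √(54356) ∈ Q (pairing opposite roots) or √214, √254 ∈ Q (other pairings), all impossible. Hence [Q(γ):Q] = 4 = [Q(√214, √254):Q], so Q(γ) = Q(√214, √254).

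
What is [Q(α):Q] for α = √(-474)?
[Q(α):Q] = 2

[Q(α):Q] equals the degree of the minimal polynomial of α. Here α^2 = -474 and x^2 + 474 is irreducible (d = -474 is squarefree, ≠ 1, hence not a square), so deg(m_α) = 2. Thus [Q(α):Q] = 2.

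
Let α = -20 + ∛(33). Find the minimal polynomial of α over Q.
m_α(x) = x^3 + 60x^2 + 1200x + 7967

Set β = α + 20 = ∛(33), so β^3 = 33. Then (α + 20)^3 - 33 = 0, i.e. α is a root of g(x) = (x + 20)^3 - 33 = x^3 + 60x^2 + 1200x + 7967. Since g(x) = h(x + 20) where h(x) = x^3 - 33, and h is irreducible over Q (because 33 is not a perfect cube, so h has no rational root, and a monic cubic with no rational root is irreducible), g is also irreducible (irreducibility is preserved under the substitution x → x + 20). Hence m_α(x) = x^3 + 60x^2 + 1200x + 7967.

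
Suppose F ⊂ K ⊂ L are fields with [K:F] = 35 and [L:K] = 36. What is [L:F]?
[L:F] = 1260

The tower law says that for any tower of field extensions F ⊂ K ⊂ L with finite degrees, [L:F] = [L:K] · [K:F]. Here this gives [L:F] = 36 · 35 = 1260.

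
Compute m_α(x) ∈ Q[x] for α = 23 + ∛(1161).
m_α(x) = x^3 - 69x^2 + 1587x - 13328

Set β = α - 23 = ∛(1161), so β^3 = 1161. Then (α - 23)^3 - 1161 = 0, i.e. α is a root of g(x) = (x - 23)^3 - 1161 = x^3 - 69x^2 + 1587x - 13328. Since g(x) = h(x - 23) where h(x) = x^3 - 1161, and h is irreducible over Q (because 1161 is not a perfect cube, so h has no rational root, and a monic cubic with no rational root is irreducible), g is also irreducible (irreducibility is preserved under the substitution x → x - 23). Hence m_α(x) = x^3 - 69x^2 + 1587x - 13328.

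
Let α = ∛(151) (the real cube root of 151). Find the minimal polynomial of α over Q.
m_α(x) = x^3 - 151

α satisfies α^3 = 151, so x^3 - 151 annihilates α. By the rational root test, a rational root p/q (in lowest terms) of x^3 - 151 would satisfy p^3 = 151 q^3, forcing q = 1 and p^3 = 151; but 151 is not a perfect cube, contradiction. A monic cubic over Q with no rational root is irreducible (any nontrivial factorization would include a linear factor). Hence x^3 - 151 is the minimal polynomial of α, and in particular [Q(α):Q] = 3.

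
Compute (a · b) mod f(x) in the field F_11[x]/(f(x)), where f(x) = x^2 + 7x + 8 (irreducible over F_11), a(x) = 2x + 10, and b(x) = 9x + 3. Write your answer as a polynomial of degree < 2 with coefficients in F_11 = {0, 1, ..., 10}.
a · b ≡ 3x + 7 (mod f(x))

Multiply in F_11[x]: a(x)·b(x) = (2x + 10)·(9x + 3) = 7x^2 + 8x + 8. This has degree ≥ 2, so divide by f(x) over F_11: 7x^2 + 8x + 8 = (7)·(x^2 + 7x + 8) + (3x + 7). Hence a·b ≡ 3x + 7 (mod f). (F_11[x]/(f) is a field with 11^2 = 121 elements since f is irreducible of degree 2.)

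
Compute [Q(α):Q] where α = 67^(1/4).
[Q(α):Q] = 4

α is a root of x^4 - 67. By Eisenstein's criterion at the prime p = 67 (which divides the constant term 67 but p^2 = 4489 does not, since 67 is squarefree), x^4 - 67 is irreducible over Q. Hence [Q(α):Q] = 4.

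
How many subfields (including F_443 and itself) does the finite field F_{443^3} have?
F_{443^3} has 2 subfields

The subfields of F_{p^n} are exactly the fields F_{p^d} for d | n (each is the fixed field of the unique index-d subgroup of Gal(F_{p^n}/F_p) ≅ Z/nZ). The divisors of n = 3 are {1, 3}, giving 2 subfields: F_{443^1}, F_{443^3}.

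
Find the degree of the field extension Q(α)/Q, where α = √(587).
[Q(α):Q] = 2

[Q(α):Q] equals the degree of the minimal polynomial of α. Here α^2 = 587 and x^2 - 587 is irreducible (d = 587 is squarefree, ≠ 1, hence not a square), so deg(m_α) = 2. Thus [Q(α):Q] = 2.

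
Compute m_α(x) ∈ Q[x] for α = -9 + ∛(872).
m_α(x) = x^3 + 27x^2 + 243x - 143

Set β = α + 9 = ∛(872), so β^3 = 872. Then (α + 9)^3 - 872 = 0, i.e. α is a root of g(x) = (x + 9)^3 - 872 = x^3 + 27x^2 + 243x - 143. Since g(x) = h(x + 9) where h(x) = x^3 - 872, and h is irreducible over Q (because 872 is not a perfect cube, so h has no rational root, and a monic cubic with no rational root is irreducible), g is also irreducible (irreducibility is preserved under the substitution x → x + 9). Hence m_α(x) = x^3 + 27x^2 + 243x - 143.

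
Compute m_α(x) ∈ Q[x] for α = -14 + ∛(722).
m_α(x) = x^3 + 42x^2 + 588x + 2022

Set β = α + 14 = ∛(722), so β^3 = 722. Then (α + 14)^3 - 722 = 0, i.e. α is a root of g(x) = (x + 14)^3 - 722 = x^3 + 42x^2 + 588x + 2022. Since g(x) = h(x + 14) where h(x) = x^3 - 722, and h is irreducible over Q (because 722 is not a perfect cube, so h has no rational root, and a monic cubic with no rational root is irreducible), g is also irreducible (irreducibility is preserved under the substitution x → x + 14). Hence m_α(x) = x^3 + 42x^2 + 588x + 2022.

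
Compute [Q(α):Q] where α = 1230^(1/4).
[Q(α):Q] = 4

α is a root of x^4 - 1230. By Eisenstein's criterion at the prime p = 2 (which divides the constant term 1230 but p^2 = 4 does not, since 1230 is squarefree), x^4 - 1230 is irreducible over Q. Hence [Q(α):Q] = 4.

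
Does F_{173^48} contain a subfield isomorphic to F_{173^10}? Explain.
No: F_{173^10} is not a subfield of F_{173^48}

F_{p^m} embeds in F_{p^n} iff m | n. Here 10 ∤ 48 (since 48 = 4·10 + 8 with remainder 8 ≠ 0), so F_{173^10} is not a subfield of F_{173^48}. Equivalently: if it were, the tower law would give 10 = [F_{173^10}:F_173] dividing [F_{173^48}:F_173] = 48, contradiction.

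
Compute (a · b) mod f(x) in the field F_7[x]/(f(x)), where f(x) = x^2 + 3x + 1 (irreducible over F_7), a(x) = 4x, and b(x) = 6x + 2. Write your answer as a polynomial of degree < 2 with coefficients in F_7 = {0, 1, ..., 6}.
a · b ≡ 6x + 4 (mod f(x))

Multiply in F_7[x]: a(x)·b(x) = (4x)·(6x + 2) = 3x^2 + x. This has degree ≥ 2, so divide by f(x) over F_7: 3x^2 + x = (3)·(x^2 + 3x + 1) + (6x + 4). Hence a·b ≡ 6x + 4 (mod f). (F_7[x]/(f) is a field with 7^2 = 49 elements since f is irreducible of degree 2.)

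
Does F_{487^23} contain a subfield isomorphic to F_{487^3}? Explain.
No: F_{487^3} is not a subfield of F_{487^23}

F_{p^m} embeds in F_{p^n} iff m | n. Here 3 ∤ 23 (since 23 = 7·3 + 2 with remainder 2 ≠ 0), so F_{487^3} is not a subfield of F_{487^23}. Equivalently: if it were, the tower law would give 3 = [F_{487^3}:F_487] dividing [F_{487^23}:F_487] = 23, contradiction.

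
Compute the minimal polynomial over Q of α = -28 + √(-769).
m_α(x) = x^2 + 56x + 1553

From α + 28 = √(-769), squaring gives (α + 28)^2 = -769, i.e. α^2 + 56α + 784 = -769, so α^2 + 56α + 1553 = 0. The discriminant of x^2 + 56x + 1553 is (56)^2 - 4·(1553) = 3136 - 6212 = -3076, and 4·(-769) is not a perfect square in Q since -769 is squarefree and ≠ 1. Hence x^2 + 56x + 1553 is irreducible over Q and is the minimal polynomial of α.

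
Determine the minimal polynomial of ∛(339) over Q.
m_α(x) = x^3 - 339

α satisfies α^3 = 339, so x^3 - 339 annihilates α. By the rational root test, a rational root p/q (in lowest terms) of x^3 - 339 would satisfy p^3 = 339 q^3, forcing q = 1 and p^3 = 339; but 339 is not a perfect cube, contradiction. A monic cubic over Q with no rational root is irreducible (any nontrivial factorization would include a linear factor). Hence x^3 - 339 is the minimal polynomial of α, and in particular [Q(α):Q] = 3.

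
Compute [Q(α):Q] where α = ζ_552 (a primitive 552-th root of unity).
[Q(α):Q] = 176

The minimal polynomial of ζ_552 over Q is the 552-th cyclotomic polynomial Φ_552(x), which is irreducible over Q and has degree φ(552) = 176. Hence [Q(α):Q] = φ(552) = 176.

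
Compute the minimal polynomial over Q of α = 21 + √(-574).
m_α(x) = x^2 - 42x + 1015

From α - 21 = √(-574), squaring gives (α - 21)^2 = -574, i.e. α^2 - 42α + 441 = -574, so α^2 - 42α + 1015 = 0. The discriminant of x^2 - 42x + 1015 is (-42)^2 - 4·(1015) = 1764 - 4060 = -2296, and 4·(-574) is not a perfect square in Q since -574 is squarefree and ≠ 1. Hence x^2 - 42x + 1015 is irreducible over Q and is the minimal polynomial of α.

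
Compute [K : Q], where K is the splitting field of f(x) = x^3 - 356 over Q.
[K : Q] = 6

The roots of x^3 - 356 are ∛356, ω∛356, ω^2∛356 where ω = e^(2πi/3) is a primitive cube root of unity, so K = Q(∛356, ω). Now [Q(∛356):Q] = 3 (since 356 is not a perfect cube, x^3 - 356 is irreducible) and [Q(ω):Q] = 2. Both 2 and 3 divide [K:Q], and [K:Q] ≤ 3·2 = 6, so [K:Q] = 6. (Equivalently: Q(∛356) ⊂ R but ω ∉ R, so [K : Q(∛356)] = 2.)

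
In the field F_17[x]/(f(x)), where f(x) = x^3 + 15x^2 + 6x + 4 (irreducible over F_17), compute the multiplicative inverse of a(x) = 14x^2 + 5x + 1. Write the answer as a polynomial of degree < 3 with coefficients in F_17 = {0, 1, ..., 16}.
a(x)^(-1) ≡ 6x^2 + 16x + 6 (mod f(x))

Since f is irreducible over F_17, F_17[x]/(f) is a field and a(x) ≠ 0 has an inverse. Apply the extended Euclidean algorithm to f(x) and a(x) in F_17[x]: f(x) = (11x + 2)·a(x) + (2x + 2);  a(x) = (7x + 4)·(2x + 2) + (10). The last nonzero remainder is the constant 10 = gcd(f, a) in F_17. Back-substituting through the division chain expresses 10 = s(x)·a(x) + t(x)·f(x) with s(x) ≡ 9x^2 + 7x + 9 (mod f), so (9x^2 + 7x + 9)·a(x) ≡ 10 (mod f). Multiplying by 10^(-1) ≡ 12 in F_17 gives a(x)^(-1) ≡ 12·(9x^2 + 7x + 9) ≡ 6x^2 + 16x + 6 (mod f). Check: (14x^2 + 5x + 1)·(6x^2 + 16x + 6) = 16x^4 + 16x^3 + 12x + 6 ≡ 1 (mod x^3 + 15x^2 + 6x + 4).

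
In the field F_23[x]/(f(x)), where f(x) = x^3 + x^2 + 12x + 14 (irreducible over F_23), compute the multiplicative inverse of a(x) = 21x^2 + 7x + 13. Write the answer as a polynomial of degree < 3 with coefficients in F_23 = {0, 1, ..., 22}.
a(x)^(-1) ≡ 17x^2 + 14x + 2 (mod f(x))

Since f is irreducible over F_23, F_23[x]/(f) is a field and a(x) ≠ 0 has an inverse. Apply the extended Euclidean algorithm to f(x) and a(x) in F_23[x]: f(x) = (11x + 15)·a(x) + (17x + 3);  a(x) = (8x + 22)·(17x + 3) + (16). The last nonzero remainder is the constant 16 = gcd(f, a) in F_23. Back-substituting through the division chain expresses 16 = s(x)·a(x) + t(x)·f(x) with s(x) ≡ 19x^2 + 17x + 9 (mod f), so (19x^2 + 17x + 9)·a(x) ≡ 16 (mod f). Multiplying by 16^(-1) ≡ 13 in F_23 gives a(x)^(-1) ≡ 13·(19x^2 + 17x + 9) ≡ 17x^2 + 14x + 2 (mod f). Check: (21x^2 + 7x + 13)·(17x^2 + 14x + 2) = 12x^4 + 22x^3 + 16x^2 + 12x + 3 ≡ 1 (mod x^3 + x^2 + 12x + 14).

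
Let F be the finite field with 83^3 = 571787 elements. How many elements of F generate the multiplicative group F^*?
There are φ(571786) = 263520 primitive elements

F_q^* is cyclic of order q - 1 = 571786. A cyclic group of order m has exactly φ(m) generators. Here m = 571786 = 2 · 19 · 41 · 367, so the number of primitive elements is φ(571786) = 263520.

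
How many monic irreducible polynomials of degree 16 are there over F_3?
There are 2690010 monic irreducible polynomials of degree 16 over F_3

Each element of F_{3^16} that lies in no proper subfield is a root of exactly one monic irreducible of degree 16 over F_3, and each such polynomial has 16 distinct roots in F_{3^16}. By Möbius inversion the count is N_3(16) = (1/16) Σ_{d|16} μ(16/d) · 3^d = (1/16)(μ(16)·3^1 + μ(8)·3^2 + μ(4)·3^4 + μ(2)·3^8 + μ(1)·3^16) = 43040160/16 = 2690010.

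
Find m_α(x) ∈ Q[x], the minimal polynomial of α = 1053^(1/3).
m_α(x) = x^3 - 1053

α satisfies α^3 = 1053, so x^3 - 1053 annihilates α. By the rational root test, a rational root p/q (in lowest terms) of x^3 - 1053 would satisfy p^3 = 1053 q^3, forcing q = 1 and p^3 = 1053; but 1053 is not a perfect cube, contradiction. A monic cubic over Q with no rational root is irreducible (any nontrivial factorization would include a linear factor). Hence x^3 - 1053 is the minimal polynomial of α, and in particular [Q(α):Q] = 3.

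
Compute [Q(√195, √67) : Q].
[Q(√195, √67) : Q] = 4

[Q(√195):Q] = 2 (min poly x^2 - 195, irreducible since 195 is squarefree > 1). For the top step, suppose √67 ∈ Q(√195), say √67 = c + d√195 with c, d ∈ Q. Squaring: 67 = c^2 + 195d^2 + 2cd√195. Since √195 ∉ Q this forces 2cd = 0. If d = 0 then √67 = c ∈ Q, contradicting 67 squarefree > 1. If c = 0 then 67 = 195d^2, so 195·67 = (195d)^2 is a perfect square in Q — but 195·67 = 13065 is not a perfect square (since 195 and 67 are distinct squarefree integers). Contradiction. Hence √67 ∉ Q(√195), so x^2 - 67 stays irreducible over Q(√195) and [Q(√195, √67) : Q(√195)] = 2. By the tower law, [Q(√195, √67) : Q] = 2 · 2 = 4.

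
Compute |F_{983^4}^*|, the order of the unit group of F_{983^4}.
|F_{983^4}^*| = 933714431520

F_{983^4} has 983^4 = 933714431521 elements; its multiplicative group consists of all nonzero elements, so |F_{983^4}^*| = 933714431521 - 1 = 933714431520. (It is cyclic since any finite subgroup of the multiplicative group of a field is cyclic.)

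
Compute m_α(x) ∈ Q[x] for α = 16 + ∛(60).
m_α(x) = x^3 - 48x^2 + 768x - 4156

Set β = α - 16 = ∛(60), so β^3 = 60. Then (α - 16)^3 - 60 = 0, i.e. α is a root of g(x) = (x - 16)^3 - 60 = x^3 - 48x^2 + 768x - 4156. Since g(x) = h(x - 16) where h(x) = x^3 - 60, and h is irreducible over Q (because 60 is not a perfect cube, so h has no rational root, and a monic cubic with no rational root is irreducible), g is also irreducible (irreducibility is preserved under the substitution x → x - 16). Hence m_α(x) = x^3 - 48x^2 + 768x - 4156.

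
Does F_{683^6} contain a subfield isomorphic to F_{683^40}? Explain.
No: F_{683^40} is not a subfield of F_{683^6}

F_{p^m} embeds in F_{p^n} iff m | n. Here 40 ∤ 6 (since 6 = 0·40 + 6 with remainder 6 ≠ 0), so F_{683^40} is not a subfield of F_{683^6}. Equivalently: if it were, the tower law would give 40 = [F_{683^40}:F_683] dividing [F_{683^6}:F_683] = 6, contradiction.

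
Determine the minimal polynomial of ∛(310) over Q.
m_α(x) = x^3 - 310

α satisfies α^3 = 310, so x^3 - 310 annihilates α. By the rational root test, a rational root p/q (in lowest terms) of x^3 - 310 would satisfy p^3 = 310 q^3, forcing q = 1 and p^3 = 310; but 310 is not a perfect cube, contradiction. A monic cubic over Q with no rational root is irreducible (any nontrivial factorization would include a linear factor). Hence x^3 - 310 is the minimal polynomial of α, and in particular [Q(α):Q] = 3.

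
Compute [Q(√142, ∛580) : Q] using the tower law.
[Q(√142, ∛580) : Q] = 6

Let L = Q(√142, ∛580). Since Q(√142) ⊂ L and [Q(√142):Q] = 2, the tower law gives 2 | [L:Q]. Likewise Q(∛580) ⊂ L with [Q(∛580):Q] = 3 (because 580 is not a perfect cube), so 3 | [L:Q]. As gcd(2,3) = 1, [L:Q] is divisible by 6. Conversely L is generated over Q by √142 and ∛580, so [L:Q] ≤ 2·3 = 6. Therefore [Q(√142, ∛580) : Q] = 6.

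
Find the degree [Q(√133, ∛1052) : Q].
[Q(√133, ∛1052) : Q] = 6

Let L = Q(√133, ∛1052). Since Q(√133) ⊂ L and [Q(√133):Q] = 2, the tower law gives 2 | [L:Q]. Likewise Q(∛1052) ⊂ L with [Q(∛1052):Q] = 3 (because 1052 is not a perfect cube), so 3 | [L:Q]. As gcd(2,3) = 1, [L:Q] is divisible by 6. Conversely L is generated over Q by √133 and ∛1052, so [L:Q] ≤ 2·3 = 6. Therefore [Q(√133, ∛1052) : Q] = 6.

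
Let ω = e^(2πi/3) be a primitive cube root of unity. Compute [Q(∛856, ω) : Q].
[Q(∛856, ω) : Q] = 6

[Q(∛856):Q] = 3 (min poly x^3 - 856, irreducible since 856 is not a perfect cube). [Q(ω):Q] = 2 (min poly x^2 + x + 1). Since Q(∛856) ⊂ R and ω ∉ R, we have ω ∉ Q(∛856), so x^2 + x + 1 remains irreducible over Q(∛856) and [Q(∛856, ω) : Q(∛856)] = 2. By the tower law, [Q(∛856, ω) : Q] = 3 · 2 = 6. (In fact Q(∛856, ω) is the splitting field of x^3 - 856 over Q.)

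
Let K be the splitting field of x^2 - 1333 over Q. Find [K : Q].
[K : Q] = 2

f(x) = x^2 - 1333 factors as (x - √1333)(x + √1333). The splitting field is K = Q(√1333). Since 1333 is squarefree and > 1, it is not a perfect square, so x^2 - 1333 is irreducible over Q and [Q(√1333) : Q] = 2. Hence [K : Q] = 2.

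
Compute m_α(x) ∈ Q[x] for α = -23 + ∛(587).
m_α(x) = x^3 + 69x^2 + 1587x + 11580

Set β = α + 23 = ∛(587), so β^3 = 587. Then (α + 23)^3 - 587 = 0, i.e. α is a root of g(x) = (x + 23)^3 - 587 = x^3 + 69x^2 + 1587x + 11580. Since g(x) = h(x + 23) where h(x) = x^3 - 587, and h is irreducible over Q (because 587 is not a perfect cube, so h has no rational root, and a monic cubic with no rational root is irreducible), g is also irreducible (irreducibility is preserved under the substitution x → x + 23). Hence m_α(x) = x^3 + 69x^2 + 1587x + 11580.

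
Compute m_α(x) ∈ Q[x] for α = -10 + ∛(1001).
m_α(x) = x^3 + 30x^2 + 300x - 1

Set β = α + 10 = ∛(1001), so β^3 = 1001. Then (α + 10)^3 - 1001 = 0, i.e. α is a root of g(x) = (x + 10)^3 - 1001 = x^3 + 30x^2 + 300x - 1. Since g(x) = h(x + 10) where h(x) = x^3 - 1001, and h is irreducible over Q (because 1001 is not a perfect cube, so h has no rational root, and a monic cubic with no rational root is irreducible), g is also irreducible (irreducibility is preserved under the substitution x → x + 10). Hence m_α(x) = x^3 + 30x^2 + 300x - 1.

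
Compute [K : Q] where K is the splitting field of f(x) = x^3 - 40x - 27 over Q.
[K : Q] = 6

By the rational root test, any rational root of the monic integer polynomial f(x) = x^3 - 40x - 27 must be an integer dividing the constant term -27, i.e. one of ±{1, 3, 9, 27}. Evaluating: f(1) = -66, f(-1) = 12, f(3) = -120, f(-3) = 66, f(9) = 342, f(-9) = -396, f(27) = 18576, f(-27) = -18630; none is 0, so f has no rational root and is therefore irreducible over Q (a cubic with no linear factor over a field is irreducible). For an irreducible cubic, the Galois group is A_3 or S_3 according as the discriminant disc(f) = -4a^3 - 27b^2 = -4·(-40)^3 - 27·(-27)^2 = 236317 is or is not a square in Q. Here disc(f) = 236317 is not a perfect square in Q, so the Galois group of f over Q is not contained in A_3 and must be all of S_3. The splitting field has degree |S_3| = 6 over Q, so [K : Q] = 6.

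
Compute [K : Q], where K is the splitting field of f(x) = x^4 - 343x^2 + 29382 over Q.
[K : Q] = 4

Solving the quadratic in x^2: x^2 = (343 ± √(343^2 - 4·29382))/2 = (343 ± √121)/2 = (343 ± 11)/2, giving x^2 = 166 or x^2 = 177. So f(x) = (x^2 - 166)(x^2 - 177) and the roots of f are ±√166, ±√177. Hence the splitting field is K = Q(√166, √177). Since 166 and 177 are distinct squarefree integers > 1, their product 29382 is not a perfect square, so √177 ∉ Q(√166). By the tower law [K:Q] = [Q(√166,√177):Q(√166)] · [Q(√166):Q] = 2 · 2 = 4.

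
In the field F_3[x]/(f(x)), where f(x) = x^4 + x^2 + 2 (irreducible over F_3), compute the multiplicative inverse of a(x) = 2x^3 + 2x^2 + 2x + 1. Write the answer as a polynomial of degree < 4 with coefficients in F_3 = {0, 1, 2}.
a(x)^(-1) ≡ 2x^3 + 1 (mod f(x))

Since f is irreducible over F_3, F_3[x]/(f) is a field and a(x) ≠ 0 has an inverse. Apply the extended Euclidean algorithm to f(x) and a(x) in F_3[x]: f(x) = (2x + 1)·a(x) + (x^2 + 2x + 1);  a(x) = (2x + 1)·(x^2 + 2x + 1) + (x);  (x^2 + 2x + 1) = (x + 2)·(x) + (1). The last nonzero remainder is the constant 1 = gcd(f, a) in F_3. Back-substituting through the division chain expresses 1 = s(x)·a(x) + t(x)·f(x) with s(x) ≡ 2x^3 + 1 (mod f), so a(x)^(-1) ≡ s(x) = 2x^3 + 1 (mod f). Check: (2x^3 + 2x^2 + 2x + 1)·(2x^3 + 1) = x^6 + x^5 + x^4 + x^3 + 2x^2 + 2x + 1 ≡ 1 (mod x^4 + x^2 + 2).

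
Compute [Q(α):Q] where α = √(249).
[Q(α):Q] = 2

[Q(α):Q] equals the degree of the minimal polynomial of α. Here α^2 = 249 and x^2 - 249 is irreducible (d = 249 is squarefree, ≠ 1, hence not a square), so deg(m_α) = 2. Thus [Q(α):Q] = 2.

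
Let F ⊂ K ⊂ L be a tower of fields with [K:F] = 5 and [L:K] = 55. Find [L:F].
[L:F] = 275

The tower law says that for any tower of field extensions F ⊂ K ⊂ L with finite degrees, [L:F] = [L:K] · [K:F]. Here this gives [L:F] = 55 · 5 = 275.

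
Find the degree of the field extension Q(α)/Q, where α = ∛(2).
[Q(α):Q] = 3

The minimal polynomial of α is x^3 - 2, irreducible over Q since 2 is not a perfect cube (so x^3 - 2 has no rational root). Hence [Q(α):Q] = deg(m_α) = 3.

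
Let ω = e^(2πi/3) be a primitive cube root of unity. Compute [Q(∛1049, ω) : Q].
[Q(∛1049, ω) : Q] = 6

[Q(∛1049):Q] = 3 (min poly x^3 - 1049, irreducible since 1049 is not a perfect cube). [Q(ω):Q] = 2 (min poly x^2 + x + 1). Since Q(∛1049) ⊂ R and ω ∉ R, we have ω ∉ Q(∛1049), so x^2 + x + 1 remains irreducible over Q(∛1049) and [Q(∛1049, ω) : Q(∛1049)] = 2. By the tower law, [Q(∛1049, ω) : Q] = 3 · 2 = 6. (In fact Q(∛1049, ω) is the splitting field of x^3 - 1049 over Q.)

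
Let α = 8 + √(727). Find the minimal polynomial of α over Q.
m_α(x) = x^2 - 16x - 663

From α - 8 = √(727), squaring gives (α - 8)^2 = 727, i.e. α^2 - 16α + 64 = 727, so α^2 - 16α - 663 = 0. The discriminant of x^2 - 16x - 663 is (-16)^2 - 4·(-663) = 256 + 2652 = 2908, and 4·(727) is not a perfect square in Q since 727 is squarefree and ≠ 1. Hence x^2 - 16x - 663 is irreducible over Q and is the minimal polynomial of α.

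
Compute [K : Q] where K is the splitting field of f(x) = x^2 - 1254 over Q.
[K : Q] = 2

f(x) = x^2 - 1254 factors as (x - √1254)(x + √1254). The splitting field is K = Q(√1254). Since 1254 is squarefree and > 1, it is not a perfect square, so x^2 - 1254 is irreducible over Q and [Q(√1254) : Q] = 2. Hence [K : Q] = 2.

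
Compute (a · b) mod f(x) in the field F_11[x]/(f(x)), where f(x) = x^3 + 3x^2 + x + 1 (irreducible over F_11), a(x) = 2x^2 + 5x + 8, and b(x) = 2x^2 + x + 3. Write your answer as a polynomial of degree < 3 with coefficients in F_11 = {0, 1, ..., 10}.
a · b ≡ x^2 + 8x + 2 (mod f(x))

Multiply in F_11[x]: a(x)·b(x) = (2x^2 + 5x + 8)·(2x^2 + x + 3) = 4x^4 + x^3 + 5x^2 + x + 2. This has degree ≥ 3, so divide by f(x) over F_11: 4x^4 + x^3 + 5x^2 + x + 2 = (4x)·(x^3 + 3x^2 + x + 1) + (x^2 + 8x + 2). Hence a·b ≡ x^2 + 8x + 2 (mod f). (F_11[x]/(f) is a field with 11^3 = 1331 elements since f is irreducible of degree 3.)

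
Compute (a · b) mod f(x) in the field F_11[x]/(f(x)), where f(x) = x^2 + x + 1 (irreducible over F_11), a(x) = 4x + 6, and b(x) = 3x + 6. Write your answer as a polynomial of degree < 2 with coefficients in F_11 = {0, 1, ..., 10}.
a · b ≡ 8x + 2 (mod f(x))

Multiply in F_11[x]: a(x)·b(x) = (4x + 6)·(3x + 6) = x^2 + 9x + 3. This has degree ≥ 2, so divide by f(x) over F_11: x^2 + 9x + 3 = (1)·(x^2 + x + 1) + (8x + 2). Hence a·b ≡ 8x + 2 (mod f). (F_11[x]/(f) is a field with 11^2 = 121 elements since f is irreducible of degree 2.)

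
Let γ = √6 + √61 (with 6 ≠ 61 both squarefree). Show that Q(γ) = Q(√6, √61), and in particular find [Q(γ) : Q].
[Q(γ) : Q] = 4 (equivalently, Q(γ) = Q(√6, √61))

Obviously Q(γ) ⊆ Q(√6, √61), and [Q(√6, √61):Q] = 4 (since 6, 61 are distinct squarefree integers > 1 with 366 not a perfect square). To show equality we compute the minimal polynomial of γ. From γ = √6 + √61: γ^2 = 6 + 2√(366) + 61 = 67 + 2√(366), so γ^2 - 67 = 2√(366); squaring, (γ^2 - 67)^2 = 4·366, i.e. γ^4 - 134γ^2 + 4489 - 1464 = 0, i.e. γ^4 - 134γ^2 + 3025 = 0. So γ is a root of x^4 - 134x^2 + 3025. This polynomial is irreducible over Q: it has no rational root (each ±√6 ± √61 is irrational), and any factorization into two quadratics over Q would force √(366) ∈ Q (pairing opposite roots) or √6, √61 ∈ Q (other pairings), all impossible. Hence [Q(γ):Q] = 4 = [Q(√6, √61):Q], so Q(γ) = Q(√6, √61).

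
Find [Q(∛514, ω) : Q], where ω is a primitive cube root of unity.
[Q(∛514, ω) : Q] = 6

[Q(∛514):Q] = 3 (min poly x^3 - 514, irreducible since 514 is not a perfect cube). [Q(ω):Q] = 2 (min poly x^2 + x + 1). Since Q(∛514) ⊂ R and ω ∉ R, we have ω ∉ Q(∛514), so x^2 + x + 1 remains irreducible over Q(∛514) and [Q(∛514, ω) : Q(∛514)] = 2. By the tower law, [Q(∛514, ω) : Q] = 3 · 2 = 6. (In fact Q(∛514, ω) is the splitting field of x^3 - 514 over Q.)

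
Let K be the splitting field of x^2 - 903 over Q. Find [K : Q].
[K : Q] = 2

f(x) = x^2 - 903 factors as (x - √903)(x + √903). The splitting field is K = Q(√903). Since 903 is squarefree and > 1, it is not a perfect square, so x^2 - 903 is irreducible over Q and [Q(√903) : Q] = 2. Hence [K : Q] = 2.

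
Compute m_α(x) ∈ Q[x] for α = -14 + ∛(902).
m_α(x) = x^3 + 42x^2 + 588x + 1842

Set β = α + 14 = ∛(902), so β^3 = 902. Then (α + 14)^3 - 902 = 0, i.e. α is a root of g(x) = (x + 14)^3 - 902 = x^3 + 42x^2 + 588x + 1842. Since g(x) = h(x + 14) where h(x) = x^3 - 902, and h is irreducible over Q (because 902 is not a perfect cube, so h has no rational root, and a monic cubic with no rational root is irreducible), g is also irreducible (irreducibility is preserved under the substitution x → x + 14). Hence m_α(x) = x^3 + 42x^2 + 588x + 1842.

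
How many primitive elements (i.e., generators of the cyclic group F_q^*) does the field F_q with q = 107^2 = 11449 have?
There are φ(11448) = 3744 primitive elements

F_q^* is cyclic of order q - 1 = 11448. A cyclic group of order m has exactly φ(m) generators. Here m = 11448 = 2^3 · 3^3 · 53, so the number of primitive elements is φ(11448) = 3744.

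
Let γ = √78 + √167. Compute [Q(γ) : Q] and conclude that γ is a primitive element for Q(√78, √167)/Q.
[Q(γ) : Q] = 4 (equivalently, Q(γ) = Q(√78, √167))

Obviously Q(γ) ⊆ Q(√78, √167), and [Q(√78, √167):Q] = 4 (since 78, 167 are distinct squarefree integers > 1 with 13026 not a perfect square). To show equality we compute the minimal polynomial of γ. From γ = √78 + √167: γ^2 = 78 + 2√(13026) + 167 = 245 + 2√(13026), so γ^2 - 245 = 2√(13026); squaring, (γ^2 - 245)^2 = 4·13026, i.e. γ^4 - 490γ^2 + 60025 - 52104 = 0, i.e. γ^4 - 490γ^2 + 7921 = 0. So γ is a root of x^4 - 490x^2 + 7921. This polynomial is irreducible over Q: it has no rational root (each ±√78 ± √167 is irrational), and any factorization into two quadratics over Q would force √(13026) ∈ Q (pairing opposite roots) or √78, √167 ∈ Q (other pairings), all impossible. Hence [Q(γ):Q] = 4 = [Q(√78, √167):Q], so Q(γ) = Q(√78, √167).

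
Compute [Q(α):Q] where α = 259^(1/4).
[Q(α):Q] = 4

α is a root of x^4 - 259. By Eisenstein's criterion at the prime p = 7 (which divides the constant term 259 but p^2 = 49 does not, since 259 is squarefree), x^4 - 259 is irreducible over Q. Hence [Q(α):Q] = 4.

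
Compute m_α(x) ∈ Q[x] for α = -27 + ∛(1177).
m_α(x) = x^3 + 81x^2 + 2187x + 18506

Set β = α + 27 = ∛(1177), so β^3 = 1177. Then (α + 27)^3 - 1177 = 0, i.e. α is a root of g(x) = (x + 27)^3 - 1177 = x^3 + 81x^2 + 2187x + 18506. Since g(x) = h(x + 27) where h(x) = x^3 - 1177, and h is irreducible over Q (because 1177 is not a perfect cube, so h has no rational root, and a monic cubic with no rational root is irreducible), g is also irreducible (irreducibility is preserved under the substitution x → x + 27). Hence m_α(x) = x^3 + 81x^2 + 2187x + 18506.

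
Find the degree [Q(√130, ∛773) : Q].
[Q(√130, ∛773) : Q] = 6

Let L = Q(√130, ∛773). Since Q(√130) ⊂ L and [Q(√130):Q] = 2, the tower law gives 2 | [L:Q]. Likewise Q(∛773) ⊂ L with [Q(∛773):Q] = 3 (because 773 is not a perfect cube), so 3 | [L:Q]. As gcd(2,3) = 1, [L:Q] is divisible by 6. Conversely L is generated over Q by √130 and ∛773, so [L:Q] ≤ 2·3 = 6. Therefore [Q(√130, ∛773) : Q] = 6.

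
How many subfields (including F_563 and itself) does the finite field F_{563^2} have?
F_{563^2} has 2 subfields

The subfields of F_{p^n} are exactly the fields F_{p^d} for d | n (each is the fixed field of the unique index-d subgroup of Gal(F_{p^n}/F_p) ≅ Z/nZ). The divisors of n = 2 are {1, 2}, giving 2 subfields: F_{563^1}, F_{563^2}.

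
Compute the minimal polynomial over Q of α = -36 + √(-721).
m_α(x) = x^2 + 72x + 2017

From α + 36 = √(-721), squaring gives (α + 36)^2 = -721, i.e. α^2 + 72α + 1296 = -721, so α^2 + 72α + 2017 = 0. The discriminant of x^2 + 72x + 2017 is (72)^2 - 4·(2017) = 5184 - 8068 = -2884, and 4·(-721) is not a perfect square in Q since -721 is squarefree and ≠ 1. Hence x^2 + 72x + 2017 is irreducible over Q and is the minimal polynomial of α.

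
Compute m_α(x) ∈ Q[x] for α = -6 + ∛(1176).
m_α(x) = x^3 + 18x^2 + 108x - 960

Set β = α + 6 = ∛(1176), so β^3 = 1176. Then (α + 6)^3 - 1176 = 0, i.e. α is a root of g(x) = (x + 6)^3 - 1176 = x^3 + 18x^2 + 108x - 960. Since g(x) = h(x + 6) where h(x) = x^3 - 1176, and h is irreducible over Q (because 1176 is not a perfect cube, so h has no rational root, and a monic cubic with no rational root is irreducible), g is also irreducible (irreducibility is preserved under the substitution x → x + 6). Hence m_α(x) = x^3 + 18x^2 + 108x - 960.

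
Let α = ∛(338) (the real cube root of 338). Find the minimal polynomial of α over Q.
m_α(x) = x^3 - 338

α satisfies α^3 = 338, so x^3 - 338 annihilates α. By the rational root test, a rational root p/q (in lowest terms) of x^3 - 338 would satisfy p^3 = 338 q^3, forcing q = 1 and p^3 = 338; but 338 is not a perfect cube, contradiction. A monic cubic over Q with no rational root is irreducible (any nontrivial factorization would include a linear factor). Hence x^3 - 338 is the minimal polynomial of α, and in particular [Q(α):Q] = 3.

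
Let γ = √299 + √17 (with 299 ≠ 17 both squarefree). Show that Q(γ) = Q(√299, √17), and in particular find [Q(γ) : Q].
[Q(γ) : Q] = 4 (equivalently, Q(γ) = Q(√299, √17))

Obviously Q(γ) ⊆ Q(√299, √17), and [Q(√299, √17):Q] = 4 (since 299, 17 are distinct squarefree integers > 1 with 5083 not a perfect square). To show equality we compute the minimal polynomial of γ. From γ = √299 + √17: γ^2 = 299 + 2√(5083) + 17 = 316 + 2√(5083), so γ^2 - 316 = 2√(5083); squaring, (γ^2 - 316)^2 = 4·5083, i.e. γ^4 - 632γ^2 + 99856 - 20332 = 0, i.e. γ^4 - 632γ^2 + 79524 = 0. So γ is a root of x^4 - 632x^2 + 79524. This polynomial is irreducible over Q: it has no rational root (each ±√299 ± √17 is irrational), and any factorization into two quadratics over Q would force √(5083) ∈ Q (pairing opposite roots) or √299, √17 ∈ Q (other pairings), all impossible. Hence [Q(γ):Q] = 4 = [Q(√299, √17):Q], so Q(γ) = Q(√299, √17).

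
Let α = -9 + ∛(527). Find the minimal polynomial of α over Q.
m_α(x) = x^3 + 27x^2 + 243x + 202

Set β = α + 9 = ∛(527), so β^3 = 527. Then (α + 9)^3 - 527 = 0, i.e. α is a root of g(x) = (x + 9)^3 - 527 = x^3 + 27x^2 + 243x + 202. Since g(x) = h(x + 9) where h(x) = x^3 - 527, and h is irreducible over Q (because 527 is not a perfect cube, so h has no rational root, and a monic cubic with no rational root is irreducible), g is also irreducible (irreducibility is preserved under the substitution x → x + 9). Hence m_α(x) = x^3 + 27x^2 + 243x + 202.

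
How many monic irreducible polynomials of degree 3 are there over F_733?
There are 131277368 monic irreducible polynomials of degree 3 over F_733

Each element of F_{733^3} that lies in no proper subfield is a root of exactly one monic irreducible of degree 3 over F_733, and each such polynomial has 3 distinct roots in F_{733^3}. By Möbius inversion the count is N_733(3) = (1/3) Σ_{d|3} μ(3/d) · 733^d = (1/3)(μ(3)·733^1 + μ(1)·733^3) = 393832104/3 = 131277368.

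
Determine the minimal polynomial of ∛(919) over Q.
m_α(x) = x^3 - 919

α satisfies α^3 = 919, so x^3 - 919 annihilates α. By the rational root test, a rational root p/q (in lowest terms) of x^3 - 919 would satisfy p^3 = 919 q^3, forcing q = 1 and p^3 = 919; but 919 is not a perfect cube, contradiction. A monic cubic over Q with no rational root is irreducible (any nontrivial factorization would include a linear factor). Hence x^3 - 919 is the minimal polynomial of α, and in particular [Q(α):Q] = 3.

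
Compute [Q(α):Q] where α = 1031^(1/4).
[Q(α):Q] = 4

α is a root of x^4 - 1031. By Eisenstein's criterion at the prime p = 1031 (which divides the constant term 1031 but p^2 = 1062961 does not, since 1031 is squarefree), x^4 - 1031 is irreducible over Q. Hence [Q(α):Q] = 4.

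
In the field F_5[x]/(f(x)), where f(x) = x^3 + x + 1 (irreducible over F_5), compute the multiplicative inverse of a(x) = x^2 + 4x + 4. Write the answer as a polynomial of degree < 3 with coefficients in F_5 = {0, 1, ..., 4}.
a(x)^(-1) ≡ 3x^2 + 3x + 4 (mod f(x))

Since f is irreducible over F_5, F_5[x]/(f) is a field and a(x) ≠ 0 has an inverse. Apply the extended Euclidean algorithm to f(x) and a(x) in F_5[x]: f(x) = (x + 1)·a(x) + (3x + 2);  a(x) = (2x)·(3x + 2) + (4). The last nonzero remainder is the constant 4 = gcd(f, a) in F_5. Back-substituting through the division chain expresses 4 = s(x)·a(x) + t(x)·f(x) with s(x) ≡ 2x^2 + 2x + 1 (mod f), so (2x^2 + 2x + 1)·a(x) ≡ 4 (mod f). Multiplying by 4^(-1) ≡ 4 in F_5 gives a(x)^(-1) ≡ 4·(2x^2 + 2x + 1) ≡ 3x^2 + 3x + 4 (mod f). Check: (x^2 + 4x + 4)·(3x^2 + 3x + 4) = 3x^4 + 3x^2 + 3x + 1 ≡ 1 (mod x^3 + x + 1).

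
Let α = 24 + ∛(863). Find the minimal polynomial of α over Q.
m_α(x) = x^3 - 72x^2 + 1728x - 14687

Set β = α - 24 = ∛(863), so β^3 = 863. Then (α - 24)^3 - 863 = 0, i.e. α is a root of g(x) = (x - 24)^3 - 863 = x^3 - 72x^2 + 1728x - 14687. Since g(x) = h(x - 24) where h(x) = x^3 - 863, and h is irreducible over Q (because 863 is not a perfect cube, so h has no rational root, and a monic cubic with no rational root is irreducible), g is also irreducible (irreducibility is preserved under the substitution x → x - 24). Hence m_α(x) = x^3 - 72x^2 + 1728x - 14687.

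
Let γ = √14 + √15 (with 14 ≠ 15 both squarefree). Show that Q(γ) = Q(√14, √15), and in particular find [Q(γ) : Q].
[Q(γ) : Q] = 4 (equivalently, Q(γ) = Q(√14, √15))

Obviously Q(γ) ⊆ Q(√14, √15), and [Q(√14, √15):Q] = 4 (since 14, 15 are distinct squarefree integers > 1 with 210 not a perfect square). To show equality we compute the minimal polynomial of γ. From γ = √14 + √15: γ^2 = 14 + 2√(210) + 15 = 29 + 2√(210), so γ^2 - 29 = 2√(210); squaring, (γ^2 - 29)^2 = 4·210, i.e. γ^4 - 58γ^2 + 841 - 840 = 0, i.e. γ^4 - 58γ^2 + 1 = 0. So γ is a root of x^4 - 58x^2 + 1. This polynomial is irreducible over Q: it has no rational root (each ±√14 ± √15 is irrational), and any factorization into two quadratics over Q would force √(210) ∈ Q (pairing opposite roots) or √14, √15 ∈ Q (other pairings), all impossible. Hence [Q(γ):Q] = 4 = [Q(√14, √15):Q], so Q(γ) = Q(√14, √15).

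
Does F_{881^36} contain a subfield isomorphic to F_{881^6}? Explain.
Yes: F_{881^6} is a subfield of F_{881^36}

F_{p^m} embeds in F_{p^n} iff m | n (since F_{p^n} is the splitting field of x^(p^n) - x, and F_{p^m} ⊂ F_{p^n} forces p^n to be a power of p^m, i.e. m | n; conversely if m | n then every root of x^(p^m) - x is a root of x^(p^n) - x). Here 6 | 36 (since 36 = 6·6), so F_{881^6} is a subfield of F_{881^36}, and [F_{881^36} : F_{881^6}] = 36/6 = 6.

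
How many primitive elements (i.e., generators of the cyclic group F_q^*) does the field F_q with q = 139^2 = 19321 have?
There are φ(19320) = 4224 primitive elements

F_q^* is cyclic of order q - 1 = 19320. A cyclic group of order m has exactly φ(m) generators. Here m = 19320 = 2^3 · 3 · 5 · 7 · 23, so the number of primitive elements is φ(19320) = 4224.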